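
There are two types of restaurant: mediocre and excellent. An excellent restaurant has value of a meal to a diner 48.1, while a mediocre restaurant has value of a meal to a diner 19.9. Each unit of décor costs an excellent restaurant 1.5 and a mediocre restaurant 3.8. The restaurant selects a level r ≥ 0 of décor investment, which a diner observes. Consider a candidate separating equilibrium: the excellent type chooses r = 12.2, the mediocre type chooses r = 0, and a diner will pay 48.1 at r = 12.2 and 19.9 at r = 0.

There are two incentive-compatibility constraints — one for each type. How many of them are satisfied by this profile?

2

Excellent type: signal → 48.1 − 1.5 × 12.2 = 29.8; deviate to 0 → 19.9. IC holds (29.8 ≥ 19.9).
Mediocre type: stay at 0 → 19.9; mimic → 48.1 − 3.8 × 12.2 = 1.74. IC holds (19.9 ≥ 1.74).
2 of 2 constraints hold, so this is a separating equilibrium.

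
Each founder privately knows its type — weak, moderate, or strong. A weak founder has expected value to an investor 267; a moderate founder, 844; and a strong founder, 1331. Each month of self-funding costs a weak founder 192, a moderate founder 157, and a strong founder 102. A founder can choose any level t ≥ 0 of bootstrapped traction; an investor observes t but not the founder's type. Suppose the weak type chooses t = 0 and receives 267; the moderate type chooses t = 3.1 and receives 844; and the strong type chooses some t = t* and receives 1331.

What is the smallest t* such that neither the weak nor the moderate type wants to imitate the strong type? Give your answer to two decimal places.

6.20

Weak type (on-path payoff 267) won't mimic when 267 ≥ 1331 − 192·t*, i.e. t* ≥ 5.54.
Moderate type (on-path payoff 844 − 157×3.1 = 357.3) won't mimic when 357.3 ≥ 1331 − 157·t*, i.e. t* ≥ 6.20.
Both must hold, so t* = max(5.54, 6.20) = 6.20. The moderate type's constraint binds.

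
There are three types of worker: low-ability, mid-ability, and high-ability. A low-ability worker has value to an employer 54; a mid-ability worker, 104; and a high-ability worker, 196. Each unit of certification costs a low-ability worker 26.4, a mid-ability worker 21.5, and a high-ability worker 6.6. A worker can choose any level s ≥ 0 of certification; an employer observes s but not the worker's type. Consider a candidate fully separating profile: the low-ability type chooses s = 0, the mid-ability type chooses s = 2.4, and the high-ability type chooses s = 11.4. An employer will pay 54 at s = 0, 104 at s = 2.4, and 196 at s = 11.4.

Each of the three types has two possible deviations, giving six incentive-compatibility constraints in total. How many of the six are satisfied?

High-ability (own payoff 196 − 6.6×11.4 = 120.76): to s=0 gives 54 → no gain ✓; to s=2.4 gives 104 − 6.6×2.4 = 88.16 → no gain ✓.
Mid-ability (own payoff 104 − 21.5×2.4 = 52.4): to s=0 gives 54 → profitable ✗; to s=11.4 gives 196 − 21.5×11.4 = -49.1 → no gain ✓.
Low-ability (own payoff 54): to s=2.4 gives 104 − 26.4×2.4 = 40.64 → no gain ✓; to s=11.4 gives 196 − 26.4×11.4 = -104.96 → no gain ✓.
5 of the 6 constraints hold; not an equilibrium.

5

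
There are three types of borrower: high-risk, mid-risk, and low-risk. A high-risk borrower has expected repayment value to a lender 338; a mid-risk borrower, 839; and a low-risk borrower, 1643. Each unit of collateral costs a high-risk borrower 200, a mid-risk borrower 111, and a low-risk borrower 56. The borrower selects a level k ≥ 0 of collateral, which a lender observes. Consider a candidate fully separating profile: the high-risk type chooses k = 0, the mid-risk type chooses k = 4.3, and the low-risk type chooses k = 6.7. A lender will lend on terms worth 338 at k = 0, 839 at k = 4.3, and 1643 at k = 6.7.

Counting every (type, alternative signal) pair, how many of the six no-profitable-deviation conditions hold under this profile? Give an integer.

High-risk (own payoff 338): to k=4.3 gives 839 − 200×4.3 = -21 → no gain ✓; to k=6.7 gives 1643 − 200×6.7 = 303 → no gain ✓.
Low-risk (own payoff 1643 − 56×6.7 = 1267.8): to k=0 gives 338 → no gain ✓; to k=4.3 gives 839 − 56×4.3 = 598.2 → no gain ✓.
Mid-risk (own payoff 839 − 111×4.3 = 361.7): to k=0 gives 338 → no gain ✓; to k=6.7 gives 1643 − 111×6.7 = 899.3 → profitable ✗.
5 of the 6 constraints hold; not an equilibrium.

5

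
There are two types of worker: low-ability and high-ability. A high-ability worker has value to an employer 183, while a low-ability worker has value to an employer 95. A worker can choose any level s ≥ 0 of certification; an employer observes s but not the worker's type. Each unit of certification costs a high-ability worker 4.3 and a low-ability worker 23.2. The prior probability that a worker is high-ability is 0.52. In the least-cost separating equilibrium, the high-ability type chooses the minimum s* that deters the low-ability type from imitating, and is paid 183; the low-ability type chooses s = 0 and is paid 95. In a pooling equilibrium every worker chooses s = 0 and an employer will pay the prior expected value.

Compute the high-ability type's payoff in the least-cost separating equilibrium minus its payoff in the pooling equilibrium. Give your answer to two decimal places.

Least-cost separating signal: s* solves 95 = 183 − 23.2·s*, so s* = (183 − 95)/23.2 ≈ 3.7931.
High-ability type's separating payoff: 183 − 4.3 × s* = 183 − 4.3 × (183 − 95)/23.2 = 183 − 378.4/23.2 ≈ 166.6897.
Pooling payoff: 0.52 × 183 + 0.48 × 95 = 140.76.
Difference: 166.6897 − 140.76 = 25.9297, i.e. 25.93 to two decimal places.
The high-ability type prefers to separate.

25.93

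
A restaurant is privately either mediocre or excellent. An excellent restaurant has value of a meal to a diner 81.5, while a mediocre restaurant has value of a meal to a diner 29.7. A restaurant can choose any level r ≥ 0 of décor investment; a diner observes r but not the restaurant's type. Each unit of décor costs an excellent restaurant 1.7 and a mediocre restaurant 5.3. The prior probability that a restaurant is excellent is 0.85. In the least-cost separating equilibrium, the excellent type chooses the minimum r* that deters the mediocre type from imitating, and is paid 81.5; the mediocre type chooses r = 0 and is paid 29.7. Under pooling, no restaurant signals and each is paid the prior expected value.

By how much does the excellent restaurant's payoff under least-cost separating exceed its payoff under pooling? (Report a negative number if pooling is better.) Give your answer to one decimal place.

-8.8

Least-cost separating signal: r* solves 29.7 = 81.5 − 5.3·r*, so r* = (81.5 − 29.7)/5.3 ≈ 9.7736.
Excellent type's separating payoff: 81.5 − 1.7 × r* = 81.5 − 1.7 × (81.5 − 29.7)/5.3 = 81.5 − 88.06/5.3 ≈ 64.885.
Pooling payoff: 0.85 × 81.5 + 0.15 × 29.7 = 73.73.
Difference: 64.885 − 73.73 = -8.845, i.e. -8.8 to one decimal place.
The excellent type would prefer the pooling outcome.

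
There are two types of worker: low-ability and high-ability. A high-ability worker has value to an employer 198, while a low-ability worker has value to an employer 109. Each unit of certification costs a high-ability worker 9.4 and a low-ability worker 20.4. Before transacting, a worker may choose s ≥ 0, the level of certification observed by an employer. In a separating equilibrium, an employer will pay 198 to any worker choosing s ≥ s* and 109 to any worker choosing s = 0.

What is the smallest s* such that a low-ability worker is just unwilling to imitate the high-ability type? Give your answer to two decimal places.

A low-ability worker choosing s = 0 receives 109.
Imitating at s* instead would pay 198 at cost 20.4·s*, netting 198 − 20.4·s*.
Indifference: 109 = 198 − 20.4·s*, so s* = (198 − 109) / 20.4 ≈ 4.36.
This is the low-ability type's binding incentive-compatibility constraint; any s ≥ 4.36 sustains separation on that side.

4.36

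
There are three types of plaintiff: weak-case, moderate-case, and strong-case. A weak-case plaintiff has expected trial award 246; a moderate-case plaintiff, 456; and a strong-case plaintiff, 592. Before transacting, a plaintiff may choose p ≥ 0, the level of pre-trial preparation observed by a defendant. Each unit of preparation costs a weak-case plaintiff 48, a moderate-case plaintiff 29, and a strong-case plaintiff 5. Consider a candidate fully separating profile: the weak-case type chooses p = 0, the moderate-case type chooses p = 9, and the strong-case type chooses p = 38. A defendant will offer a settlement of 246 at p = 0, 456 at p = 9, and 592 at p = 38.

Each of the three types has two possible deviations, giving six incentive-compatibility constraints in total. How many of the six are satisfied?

Strong-case (own payoff 592 − 5×38 = 402): to p=0 gives 246 → no gain ✓; to p=9 gives 456 − 5×9 = 411 → profitable ✗.
Moderate-case (own payoff 456 − 29×9 = 195): to p=0 gives 246 → profitable ✗; to p=38 gives 592 − 29×38 = -510 → no gain ✓.
Weak-case (own payoff 246): to p=9 gives 456 − 48×9 = 24 → no gain ✓; to p=38 gives 592 − 48×38 = -1232 → no gain ✓.
4 of the 6 constraints hold; not an equilibrium.

4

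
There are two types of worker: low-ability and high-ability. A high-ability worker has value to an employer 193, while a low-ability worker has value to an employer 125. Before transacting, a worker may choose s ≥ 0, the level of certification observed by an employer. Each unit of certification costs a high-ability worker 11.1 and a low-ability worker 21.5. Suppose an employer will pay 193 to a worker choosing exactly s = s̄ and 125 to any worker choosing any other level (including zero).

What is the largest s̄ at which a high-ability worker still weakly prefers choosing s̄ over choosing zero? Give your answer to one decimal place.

6.1

Choosing s̄ yields the high-ability type 193 − 11.1·s̄; choosing zero yields 125.
The high-ability type is indifferent at 193 − 11.1·s̄ = 125, i.e. s̄ = (193 − 125) / 11.1 ≈ 6.1.
For any s̄ above 6.1 the high-ability type would rather pool at zero, so separation collapses.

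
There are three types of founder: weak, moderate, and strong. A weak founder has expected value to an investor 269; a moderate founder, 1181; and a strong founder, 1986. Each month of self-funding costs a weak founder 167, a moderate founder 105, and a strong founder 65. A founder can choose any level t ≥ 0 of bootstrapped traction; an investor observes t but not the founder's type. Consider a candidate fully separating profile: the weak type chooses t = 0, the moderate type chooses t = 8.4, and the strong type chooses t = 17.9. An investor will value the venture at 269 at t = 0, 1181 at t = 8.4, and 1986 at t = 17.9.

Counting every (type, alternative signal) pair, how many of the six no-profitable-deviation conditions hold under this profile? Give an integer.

6

Weak (own payoff 269): to t=8.4 gives 1181 − 167×8.4 = -221.8 → no gain ✓; to t=17.9 gives 1986 − 167×17.9 = -1003.3 → no gain ✓.
Moderate (own payoff 1181 − 105×8.4 = 299): to t=0 gives 269 → no gain ✓; to t=17.9 gives 1986 − 105×17.9 = 106.5 → no gain ✓.
Strong (own payoff 1986 − 65×17.9 = 822.5): to t=0 gives 269 → no gain ✓; to t=8.4 gives 1181 − 65×8.4 = 635 → no gain ✓.
6 of the 6 constraints hold; this profile is a separating equilibrium.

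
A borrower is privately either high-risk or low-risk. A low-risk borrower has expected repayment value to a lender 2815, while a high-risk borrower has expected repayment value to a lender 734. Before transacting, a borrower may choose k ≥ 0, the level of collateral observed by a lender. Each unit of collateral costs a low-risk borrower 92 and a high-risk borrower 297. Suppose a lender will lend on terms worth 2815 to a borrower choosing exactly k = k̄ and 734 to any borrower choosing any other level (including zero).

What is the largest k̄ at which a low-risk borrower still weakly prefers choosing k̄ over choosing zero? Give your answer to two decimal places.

Choosing k̄ yields the low-risk type 2815 − 92·k̄; choosing zero yields 734.
The low-risk type is indifferent at 2815 − 92·k̄ = 734, i.e. k̄ = (2815 − 734) / 92 ≈ 22.62.
For any k̄ above 22.62 the low-risk type would rather pool at zero, so separation collapses.

22.62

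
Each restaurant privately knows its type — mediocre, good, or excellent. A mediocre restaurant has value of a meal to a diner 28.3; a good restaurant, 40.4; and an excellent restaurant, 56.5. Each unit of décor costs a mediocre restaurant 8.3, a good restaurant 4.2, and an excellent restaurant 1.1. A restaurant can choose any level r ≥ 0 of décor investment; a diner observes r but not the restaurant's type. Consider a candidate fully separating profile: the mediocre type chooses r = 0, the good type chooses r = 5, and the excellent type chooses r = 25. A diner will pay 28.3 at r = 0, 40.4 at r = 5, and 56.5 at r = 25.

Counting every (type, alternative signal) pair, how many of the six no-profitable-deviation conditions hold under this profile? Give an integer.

4

Good (own payoff 40.4 − 4.2×5 = 19.4): to r=0 gives 28.3 → profitable ✗; to r=25 gives 56.5 − 4.2×25 = -48.5 → no gain ✓.
Mediocre (own payoff 28.3): to r=5 gives 40.4 − 8.3×5 = -1.1 → no gain ✓; to r=25 gives 56.5 − 8.3×25 = -151 → no gain ✓.
Excellent (own payoff 56.5 − 1.1×25 = 29): to r=0 gives 28.3 → no gain ✓; to r=5 gives 40.4 − 1.1×5 = 34.9 → profitable ✗.
4 of the 6 constraints hold; not an equilibrium.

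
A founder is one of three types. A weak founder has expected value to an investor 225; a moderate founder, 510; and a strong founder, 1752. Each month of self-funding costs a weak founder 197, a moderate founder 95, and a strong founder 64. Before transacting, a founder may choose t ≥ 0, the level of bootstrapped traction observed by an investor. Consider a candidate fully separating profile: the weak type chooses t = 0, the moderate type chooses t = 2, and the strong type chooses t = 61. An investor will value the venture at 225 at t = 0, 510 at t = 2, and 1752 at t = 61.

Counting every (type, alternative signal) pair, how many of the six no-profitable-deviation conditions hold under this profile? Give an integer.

Moderate (own payoff 510 − 95×2 = 320): to t=0 gives 225 → no gain ✓; to t=61 gives 1752 − 95×61 = -4043 → no gain ✓.
Strong (own payoff 1752 − 64×61 = -2152): to t=0 gives 225 → profitable ✗; to t=2 gives 510 − 64×2 = 382 → profitable ✗.
Weak (own payoff 225): to t=2 gives 510 − 197×2 = 116 → no gain ✓; to t=61 gives 1752 − 197×61 = -10265 → no gain ✓.
4 of the 6 constraints hold; not an equilibrium.

4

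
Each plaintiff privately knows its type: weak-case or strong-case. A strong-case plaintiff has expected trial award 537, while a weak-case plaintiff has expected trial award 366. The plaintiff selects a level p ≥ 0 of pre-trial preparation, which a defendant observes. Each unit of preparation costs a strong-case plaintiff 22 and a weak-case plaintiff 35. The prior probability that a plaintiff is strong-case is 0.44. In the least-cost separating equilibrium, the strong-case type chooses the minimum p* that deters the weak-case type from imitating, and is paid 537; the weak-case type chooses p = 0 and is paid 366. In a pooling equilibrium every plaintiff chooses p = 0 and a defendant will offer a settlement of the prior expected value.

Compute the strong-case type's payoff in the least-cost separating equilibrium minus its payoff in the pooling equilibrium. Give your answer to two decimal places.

-11.73

Least-cost separating signal: p* solves 366 = 537 − 35·p*, so p* = (537 − 366)/35 ≈ 4.8857.
Strong-case type's separating payoff: 537 − 22 × p* = 537 − 22 × (537 − 366)/35 = 537 − 3762/35 ≈ 429.5143.
Pooling payoff: 0.44 × 537 + 0.56 × 366 = 441.24.
Difference: 429.5143 − 441.24 = -11.7257, i.e. -11.73 to two decimal places.
The strong-case type would prefer the pooling outcome.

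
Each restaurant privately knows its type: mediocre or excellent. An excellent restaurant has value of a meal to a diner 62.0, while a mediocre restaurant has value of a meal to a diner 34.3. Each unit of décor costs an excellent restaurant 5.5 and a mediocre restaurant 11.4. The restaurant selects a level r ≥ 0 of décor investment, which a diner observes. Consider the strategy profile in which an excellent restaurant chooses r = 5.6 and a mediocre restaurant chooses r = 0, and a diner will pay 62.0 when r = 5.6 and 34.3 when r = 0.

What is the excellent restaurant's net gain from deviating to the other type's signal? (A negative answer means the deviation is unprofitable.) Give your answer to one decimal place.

Playing r = 5.6 the excellent restaurant receives 62.0 − 5.5 × 5.6 = 31.2.
Deviating to r = 0 yields 34.3 instead.
Gain from deviating: 34.3 − 31.2 = 3.1.
The gain is positive, so the excellent type's incentive-compatibility constraint is violated — this profile is not a separating equilibrium.

3.1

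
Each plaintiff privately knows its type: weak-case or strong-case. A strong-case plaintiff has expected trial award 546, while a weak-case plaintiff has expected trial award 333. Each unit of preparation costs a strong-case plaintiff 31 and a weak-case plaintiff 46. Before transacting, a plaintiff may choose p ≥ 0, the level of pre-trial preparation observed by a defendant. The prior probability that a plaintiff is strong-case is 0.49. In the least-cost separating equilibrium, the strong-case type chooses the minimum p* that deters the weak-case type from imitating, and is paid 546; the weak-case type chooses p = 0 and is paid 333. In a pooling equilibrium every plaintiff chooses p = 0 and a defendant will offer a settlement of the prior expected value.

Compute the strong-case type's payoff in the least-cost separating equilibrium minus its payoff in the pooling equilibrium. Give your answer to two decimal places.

-34.91

Least-cost separating signal: p* solves 333 = 546 − 46·p*, so p* = (546 − 333)/46 ≈ 4.6304.
Strong-case type's separating payoff: 546 − 31 × p* = 546 − 31 × (546 − 333)/46 = 546 − 6603/46 ≈ 402.4565.
Pooling payoff: 0.49 × 546 + 0.51 × 333 = 437.37.
Difference: 402.4565 − 437.37 = -34.9135, i.e. -34.91 to two decimal places.
The strong-case type would prefer the pooling outcome.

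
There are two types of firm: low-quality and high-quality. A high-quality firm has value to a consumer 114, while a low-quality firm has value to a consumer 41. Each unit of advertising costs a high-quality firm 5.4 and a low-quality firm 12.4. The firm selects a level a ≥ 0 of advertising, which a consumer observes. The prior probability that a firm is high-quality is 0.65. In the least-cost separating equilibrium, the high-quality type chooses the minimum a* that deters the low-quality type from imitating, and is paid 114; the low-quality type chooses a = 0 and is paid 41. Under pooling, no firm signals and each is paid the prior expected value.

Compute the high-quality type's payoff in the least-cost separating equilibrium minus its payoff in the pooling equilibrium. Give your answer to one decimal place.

-6.2

Least-cost separating signal: a* solves 41 = 114 − 12.4·a*, so a* = (114 − 41)/12.4 ≈ 5.8871.
High-quality type's separating payoff: 114 − 5.4 × a* = 114 − 5.4 × (114 − 41)/12.4 = 114 − 394.2/12.4 ≈ 82.210.
Pooling payoff: 0.65 × 114 + 0.35 × 41 = 88.45.
Difference: 82.210 − 88.45 = -6.24, i.e. -6.2 to one decimal place.
The high-quality type would prefer the pooling outcome.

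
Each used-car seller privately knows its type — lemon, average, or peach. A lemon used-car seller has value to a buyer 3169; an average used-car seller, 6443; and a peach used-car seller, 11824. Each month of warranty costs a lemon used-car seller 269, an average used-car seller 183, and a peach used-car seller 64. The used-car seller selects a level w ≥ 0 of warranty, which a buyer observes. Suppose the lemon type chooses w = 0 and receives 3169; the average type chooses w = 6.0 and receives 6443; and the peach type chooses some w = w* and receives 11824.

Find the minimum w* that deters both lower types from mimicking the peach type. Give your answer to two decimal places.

35.40

Average type (on-path payoff 6443 − 183×6.0 = 5345) won't mimic when 5345 ≥ 11824 − 183·w*, i.e. w* ≥ 35.40.
Lemon type (on-path payoff 3169) won't mimic when 3169 ≥ 11824 − 269·w*, i.e. w* ≥ 32.17.
Both must hold, so w* = max(32.17, 35.40) = 35.40. The average type's constraint binds.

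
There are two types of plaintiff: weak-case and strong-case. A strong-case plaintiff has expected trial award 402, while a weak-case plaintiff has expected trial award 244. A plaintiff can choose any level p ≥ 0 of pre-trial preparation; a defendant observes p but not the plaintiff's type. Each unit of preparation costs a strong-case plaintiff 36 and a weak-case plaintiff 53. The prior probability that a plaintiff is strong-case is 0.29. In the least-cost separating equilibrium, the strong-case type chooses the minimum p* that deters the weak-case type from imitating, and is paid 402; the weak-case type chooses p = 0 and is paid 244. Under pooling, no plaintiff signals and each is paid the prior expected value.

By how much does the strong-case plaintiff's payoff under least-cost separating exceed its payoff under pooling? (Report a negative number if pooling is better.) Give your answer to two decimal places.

Least-cost separating signal: p* solves 244 = 402 − 53·p*, so p* = (402 − 244)/53 ≈ 2.9811.
Strong-case type's separating payoff: 402 − 36 × p* = 402 − 36 × (402 − 244)/53 = 402 − 5688/53 ≈ 294.6792.
Pooling payoff: 0.29 × 402 + 0.71 × 244 = 289.82.
Difference: 294.6792 − 289.82 = 4.8592, i.e. 4.86 to two decimal places.
The strong-case type prefers to separate.

4.86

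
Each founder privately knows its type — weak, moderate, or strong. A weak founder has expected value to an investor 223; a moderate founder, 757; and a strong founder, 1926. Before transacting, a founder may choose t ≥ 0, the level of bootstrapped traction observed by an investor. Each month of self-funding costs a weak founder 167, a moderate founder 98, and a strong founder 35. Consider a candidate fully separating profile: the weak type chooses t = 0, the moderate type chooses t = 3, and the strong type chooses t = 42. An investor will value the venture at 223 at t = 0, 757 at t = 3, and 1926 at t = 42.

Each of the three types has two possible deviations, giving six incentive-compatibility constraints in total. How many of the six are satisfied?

Weak (own payoff 223): to t=3 gives 757 − 167×3 = 256 → profitable ✗; to t=42 gives 1926 − 167×42 = -5088 → no gain ✓.
Moderate (own payoff 757 − 98×3 = 463): to t=0 gives 223 → no gain ✓; to t=42 gives 1926 − 98×42 = -2190 → no gain ✓.
Strong (own payoff 1926 − 35×42 = 456): to t=0 gives 223 → no gain ✓; to t=3 gives 757 − 35×3 = 652 → profitable ✗.
4 of the 6 constraints hold; not an equilibrium.

4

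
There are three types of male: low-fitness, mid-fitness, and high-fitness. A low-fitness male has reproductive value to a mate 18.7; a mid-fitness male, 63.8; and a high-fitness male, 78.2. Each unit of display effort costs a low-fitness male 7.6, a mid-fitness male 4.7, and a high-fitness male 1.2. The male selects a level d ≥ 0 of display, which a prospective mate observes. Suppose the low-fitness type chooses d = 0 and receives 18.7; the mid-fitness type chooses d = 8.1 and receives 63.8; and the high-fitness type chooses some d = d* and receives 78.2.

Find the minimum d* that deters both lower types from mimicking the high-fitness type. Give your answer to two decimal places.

11.16

Mid-fitness type (on-path payoff 63.8 − 4.7×8.1 = 25.73) won't mimic when 25.73 ≥ 78.2 − 4.7·d*, i.e. d* ≥ 11.16.
Low-fitness type (on-path payoff 18.7) won't mimic when 18.7 ≥ 78.2 − 7.6·d*, i.e. d* ≥ 7.83.
Both must hold, so d* = max(7.83, 11.16) = 11.16. The mid-fitness type's constraint binds.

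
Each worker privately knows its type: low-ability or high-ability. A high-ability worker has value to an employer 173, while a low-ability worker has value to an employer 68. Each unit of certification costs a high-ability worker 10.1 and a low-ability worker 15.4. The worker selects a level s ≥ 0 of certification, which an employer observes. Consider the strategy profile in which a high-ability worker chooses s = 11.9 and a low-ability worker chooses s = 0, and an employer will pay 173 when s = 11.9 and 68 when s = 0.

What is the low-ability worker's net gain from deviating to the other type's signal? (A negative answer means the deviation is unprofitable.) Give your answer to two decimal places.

-78.26

Playing s = 0 the low-ability worker receives 68.
Deviating to s = 11.9 brings payment 173 at cost 15.4 × 11.9 = 183.26, netting -10.26.
Gain from deviating: -10.26 − 68 = -78.26.
The gain is negative, so the low-ability type's incentive-compatibility constraint is satisfied.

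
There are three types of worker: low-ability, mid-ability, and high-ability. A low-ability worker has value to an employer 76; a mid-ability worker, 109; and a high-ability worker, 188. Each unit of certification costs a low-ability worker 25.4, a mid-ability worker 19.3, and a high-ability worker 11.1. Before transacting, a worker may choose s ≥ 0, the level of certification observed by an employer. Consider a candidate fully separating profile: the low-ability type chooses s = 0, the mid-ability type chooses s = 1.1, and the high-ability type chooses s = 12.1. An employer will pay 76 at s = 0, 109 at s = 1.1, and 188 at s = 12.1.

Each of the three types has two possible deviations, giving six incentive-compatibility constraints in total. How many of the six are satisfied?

Low-ability (own payoff 76): to s=1.1 gives 109 − 25.4×1.1 = 81.06 → profitable ✗; to s=12.1 gives 188 − 25.4×12.1 = -119.34 → no gain ✓.
Mid-ability (own payoff 109 − 19.3×1.1 = 87.77): to s=0 gives 76 → no gain ✓; to s=12.1 gives 188 − 19.3×12.1 = -45.53 → no gain ✓.
High-ability (own payoff 188 − 11.1×12.1 = 53.69): to s=0 gives 76 → profitable ✗; to s=1.1 gives 109 − 11.1×1.1 = 96.79 → profitable ✗.
3 of the 6 constraints hold; not an equilibrium.

3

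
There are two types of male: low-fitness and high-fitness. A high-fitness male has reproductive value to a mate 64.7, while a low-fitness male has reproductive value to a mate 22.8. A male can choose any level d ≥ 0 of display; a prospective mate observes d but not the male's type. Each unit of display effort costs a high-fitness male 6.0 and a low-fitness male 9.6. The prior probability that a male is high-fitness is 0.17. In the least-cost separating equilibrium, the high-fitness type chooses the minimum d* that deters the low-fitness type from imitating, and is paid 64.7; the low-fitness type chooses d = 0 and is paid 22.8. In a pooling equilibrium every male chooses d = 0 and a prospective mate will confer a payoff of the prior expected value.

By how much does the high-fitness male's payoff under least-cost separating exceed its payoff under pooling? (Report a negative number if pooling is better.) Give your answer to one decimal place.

8.6

Least-cost separating signal: d* solves 22.8 = 64.7 − 9.6·d*, so d* = (64.7 − 22.8)/9.6 ≈ 4.3646.
High-fitness type's separating payoff: 64.7 − 6.0 × d* = 64.7 − 6.0 × (64.7 − 22.8)/9.6 = 64.7 − 251.4/9.6 ≈ 38.513.
Pooling payoff: 0.17 × 64.7 + 0.83 × 22.8 = 29.923.
Difference: 38.513 − 29.923 = 8.59, i.e. 8.6 to one decimal place.
The high-fitness type prefers to separate.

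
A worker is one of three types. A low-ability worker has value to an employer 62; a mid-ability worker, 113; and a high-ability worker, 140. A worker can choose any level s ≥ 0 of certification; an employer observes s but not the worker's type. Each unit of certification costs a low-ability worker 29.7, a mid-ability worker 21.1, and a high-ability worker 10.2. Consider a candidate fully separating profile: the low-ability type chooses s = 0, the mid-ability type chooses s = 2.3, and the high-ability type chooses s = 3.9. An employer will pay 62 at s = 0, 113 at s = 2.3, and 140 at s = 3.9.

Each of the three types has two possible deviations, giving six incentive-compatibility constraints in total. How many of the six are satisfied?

Low-ability (own payoff 62): to s=2.3 gives 113 − 29.7×2.3 = 44.69 → no gain ✓; to s=3.9 gives 140 − 29.7×3.9 = 24.17 → no gain ✓.
High-ability (own payoff 140 − 10.2×3.9 = 100.22): to s=0 gives 62 → no gain ✓; to s=2.3 gives 113 − 10.2×2.3 = 89.54 → no gain ✓.
Mid-ability (own payoff 113 − 21.1×2.3 = 64.47): to s=0 gives 62 → no gain ✓; to s=3.9 gives 140 − 21.1×3.9 = 57.71 → no gain ✓.
6 of the 6 constraints hold; this profile is a separating equilibrium.

6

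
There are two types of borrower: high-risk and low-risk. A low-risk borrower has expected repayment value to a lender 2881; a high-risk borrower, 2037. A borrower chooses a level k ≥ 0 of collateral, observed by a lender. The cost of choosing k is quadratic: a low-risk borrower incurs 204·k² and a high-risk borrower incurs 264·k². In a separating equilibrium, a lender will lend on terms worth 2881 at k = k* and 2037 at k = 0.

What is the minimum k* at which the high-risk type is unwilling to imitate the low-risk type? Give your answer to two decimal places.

The high-risk type at k = 0 receives 2037; imitating at k* yields 2881 − 264·k*².
Indifference: 2037 = 2881 − 264·k*², so k*² = (2881 − 2037) / 264 ≈ 3.1970.
k* = √3.1970 ≈ 1.79.

1.79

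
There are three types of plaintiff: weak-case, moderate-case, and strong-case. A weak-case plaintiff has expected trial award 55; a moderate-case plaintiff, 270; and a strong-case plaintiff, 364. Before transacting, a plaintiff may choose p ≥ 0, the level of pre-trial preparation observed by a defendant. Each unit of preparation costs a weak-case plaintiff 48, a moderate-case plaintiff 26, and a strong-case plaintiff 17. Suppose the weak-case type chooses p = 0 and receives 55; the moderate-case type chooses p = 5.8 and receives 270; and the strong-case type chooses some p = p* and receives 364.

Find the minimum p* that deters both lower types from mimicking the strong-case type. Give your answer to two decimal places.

9.42

Weak-case type (on-path payoff 55) won't mimic when 55 ≥ 364 − 48·p*, i.e. p* ≥ 6.44.
Moderate-case type (on-path payoff 270 − 26×5.8 = 119.2) won't mimic when 119.2 ≥ 364 − 26·p*, i.e. p* ≥ 9.42.
Both must hold, so p* = max(6.44, 9.42) = 9.42. The moderate-case type's constraint binds.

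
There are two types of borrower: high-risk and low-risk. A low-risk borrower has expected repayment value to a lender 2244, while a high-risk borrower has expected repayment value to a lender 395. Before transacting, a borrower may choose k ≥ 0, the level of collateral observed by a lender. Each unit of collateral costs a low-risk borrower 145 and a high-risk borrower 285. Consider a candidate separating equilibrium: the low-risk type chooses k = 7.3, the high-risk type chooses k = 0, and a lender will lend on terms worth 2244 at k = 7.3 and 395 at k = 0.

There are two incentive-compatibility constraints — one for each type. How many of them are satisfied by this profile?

Low-risk type: signal → 2244 − 145 × 7.3 = 1185.5; deviate to 0 → 395. IC holds (1185.5 ≥ 395).
High-risk type: stay at 0 → 395; mimic → 2244 − 285 × 7.3 = 163.5. IC holds (395 ≥ 163.5).
2 of 2 constraints hold, so this is a separating equilibrium.

2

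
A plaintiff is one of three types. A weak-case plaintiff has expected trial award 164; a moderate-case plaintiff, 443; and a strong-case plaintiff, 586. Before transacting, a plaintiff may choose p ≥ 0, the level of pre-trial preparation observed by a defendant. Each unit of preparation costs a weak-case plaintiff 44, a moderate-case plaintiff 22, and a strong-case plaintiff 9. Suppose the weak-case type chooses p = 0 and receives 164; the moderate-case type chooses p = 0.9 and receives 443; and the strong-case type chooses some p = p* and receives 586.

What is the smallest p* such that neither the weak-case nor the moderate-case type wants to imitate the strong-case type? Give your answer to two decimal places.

Weak-case type (on-path payoff 164) won't mimic when 164 ≥ 586 − 44·p*, i.e. p* ≥ 9.59.
Moderate-case type (on-path payoff 443 − 22×0.9 = 423.2) won't mimic when 423.2 ≥ 586 − 22·p*, i.e. p* ≥ 7.40.
Both must hold, so p* = max(9.59, 7.40) = 9.59. The weak-case type's constraint binds.

9.59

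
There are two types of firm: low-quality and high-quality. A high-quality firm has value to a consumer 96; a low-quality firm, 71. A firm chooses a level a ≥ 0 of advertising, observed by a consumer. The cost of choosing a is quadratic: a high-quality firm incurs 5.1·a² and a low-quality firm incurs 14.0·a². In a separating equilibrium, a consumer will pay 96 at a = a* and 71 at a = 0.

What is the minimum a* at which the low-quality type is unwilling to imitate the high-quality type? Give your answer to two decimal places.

1.34

The low-quality type at a = 0 receives 71; imitating at a* yields 96 − 14.0·a*².
Indifference: 71 = 96 − 14.0·a*², so a*² = (96 − 71) / 14.0 ≈ 1.7857.
a* = √1.7857 ≈ 1.34.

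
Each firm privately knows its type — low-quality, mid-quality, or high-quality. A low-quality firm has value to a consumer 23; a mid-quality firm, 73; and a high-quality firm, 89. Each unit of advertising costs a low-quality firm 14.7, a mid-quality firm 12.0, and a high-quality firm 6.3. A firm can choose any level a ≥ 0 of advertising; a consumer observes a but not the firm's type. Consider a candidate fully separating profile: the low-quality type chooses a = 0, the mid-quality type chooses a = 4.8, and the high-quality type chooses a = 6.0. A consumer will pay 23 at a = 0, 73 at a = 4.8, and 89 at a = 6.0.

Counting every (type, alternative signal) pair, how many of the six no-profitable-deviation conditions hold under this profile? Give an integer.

Low-quality (own payoff 23): to a=4.8 gives 73 − 14.7×4.8 = 2.44 → no gain ✓; to a=6.0 gives 89 − 14.7×6.0 = 0.8 → no gain ✓.
Mid-quality (own payoff 73 − 12.0×4.8 = 15.4): to a=0 gives 23 → profitable ✗; to a=6.0 gives 89 − 12.0×6.0 = 17 → profitable ✗.
High-quality (own payoff 89 − 6.3×6.0 = 51.2): to a=0 gives 23 → no gain ✓; to a=4.8 gives 73 − 6.3×4.8 = 42.76 → no gain ✓.
4 of the 6 constraints hold; not an equilibrium.

4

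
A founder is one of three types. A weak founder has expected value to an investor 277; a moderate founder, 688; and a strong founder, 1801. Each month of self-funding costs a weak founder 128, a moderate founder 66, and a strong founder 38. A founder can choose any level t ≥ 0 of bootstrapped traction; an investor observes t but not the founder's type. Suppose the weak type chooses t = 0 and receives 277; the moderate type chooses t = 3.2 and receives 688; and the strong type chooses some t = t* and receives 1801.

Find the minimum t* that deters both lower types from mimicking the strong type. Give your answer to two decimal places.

Moderate type (on-path payoff 688 − 66×3.2 = 476.8) won't mimic when 476.8 ≥ 1801 − 66·t*, i.e. t* ≥ 20.06.
Weak type (on-path payoff 277) won't mimic when 277 ≥ 1801 − 128·t*, i.e. t* ≥ 11.91.
Both must hold, so t* = max(11.91, 20.06) = 20.06. The moderate type's constraint binds.

20.06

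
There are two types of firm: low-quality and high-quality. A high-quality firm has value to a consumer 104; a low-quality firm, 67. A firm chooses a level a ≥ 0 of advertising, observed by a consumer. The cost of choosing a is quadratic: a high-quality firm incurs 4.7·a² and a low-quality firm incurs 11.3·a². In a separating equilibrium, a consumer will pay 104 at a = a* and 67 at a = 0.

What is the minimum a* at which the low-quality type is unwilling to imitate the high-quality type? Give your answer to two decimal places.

The low-quality type at a = 0 receives 67; imitating at a* yields 104 − 11.3·a*².
Indifference: 67 = 104 − 11.3·a*², so a*² = (104 − 67) / 11.3 ≈ 3.2743.
a* = √3.2743 ≈ 1.81.

1.81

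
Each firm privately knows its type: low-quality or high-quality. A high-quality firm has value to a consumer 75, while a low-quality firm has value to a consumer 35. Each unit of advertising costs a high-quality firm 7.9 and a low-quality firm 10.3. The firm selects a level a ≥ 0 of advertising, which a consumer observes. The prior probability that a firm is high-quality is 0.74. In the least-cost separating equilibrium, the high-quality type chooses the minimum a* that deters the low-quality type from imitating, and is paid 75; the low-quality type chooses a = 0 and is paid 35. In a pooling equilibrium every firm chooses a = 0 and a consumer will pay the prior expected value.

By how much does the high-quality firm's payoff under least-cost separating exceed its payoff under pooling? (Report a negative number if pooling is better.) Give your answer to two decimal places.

Least-cost separating signal: a* solves 35 = 75 − 10.3·a*, so a* = (75 − 35)/10.3 ≈ 3.8835.
High-quality type's separating payoff: 75 − 7.9 × a* = 75 − 7.9 × (75 − 35)/10.3 = 75 − 316/10.3 ≈ 44.3204.
Pooling payoff: 0.74 × 75 + 0.26 × 35 = 64.6.
Difference: 44.3204 − 64.6 = -20.2796, i.e. -20.28 to two decimal places.
The high-quality type would prefer the pooling outcome.

-20.28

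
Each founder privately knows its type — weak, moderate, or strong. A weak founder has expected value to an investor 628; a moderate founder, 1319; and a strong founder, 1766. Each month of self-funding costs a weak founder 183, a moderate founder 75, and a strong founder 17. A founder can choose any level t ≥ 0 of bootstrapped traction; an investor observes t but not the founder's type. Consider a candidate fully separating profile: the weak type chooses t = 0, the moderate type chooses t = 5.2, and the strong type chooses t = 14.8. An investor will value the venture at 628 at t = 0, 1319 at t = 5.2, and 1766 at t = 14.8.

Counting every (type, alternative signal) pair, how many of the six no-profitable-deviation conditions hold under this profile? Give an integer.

Moderate (own payoff 1319 − 75×5.2 = 929): to t=0 gives 628 → no gain ✓; to t=14.8 gives 1766 − 75×14.8 = 656 → no gain ✓.
Weak (own payoff 628): to t=5.2 gives 1319 − 183×5.2 = 367.4 → no gain ✓; to t=14.8 gives 1766 − 183×14.8 = -942.4 → no gain ✓.
Strong (own payoff 1766 − 17×14.8 = 1514.4): to t=0 gives 628 → no gain ✓; to t=5.2 gives 1319 − 17×5.2 = 1230.6 → no gain ✓.
6 of the 6 constraints hold; this profile is a separating equilibrium.

6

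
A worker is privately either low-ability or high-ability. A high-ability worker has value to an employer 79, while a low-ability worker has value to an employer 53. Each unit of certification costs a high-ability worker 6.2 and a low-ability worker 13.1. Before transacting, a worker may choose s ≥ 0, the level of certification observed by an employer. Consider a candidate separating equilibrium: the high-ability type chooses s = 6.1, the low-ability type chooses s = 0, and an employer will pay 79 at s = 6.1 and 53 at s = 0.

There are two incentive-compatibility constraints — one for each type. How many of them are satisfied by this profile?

1

High-ability type: signal → 79 − 6.2 × 6.1 = 41.18; deviate to 0 → 53. IC fails (41.18 < 53).
Low-ability type: stay at 0 → 53; mimic → 79 − 13.1 × 6.1 = -0.91. IC holds (53 ≥ -0.91).
1 of 2 constraints hold, so this profile is not an equilibrium.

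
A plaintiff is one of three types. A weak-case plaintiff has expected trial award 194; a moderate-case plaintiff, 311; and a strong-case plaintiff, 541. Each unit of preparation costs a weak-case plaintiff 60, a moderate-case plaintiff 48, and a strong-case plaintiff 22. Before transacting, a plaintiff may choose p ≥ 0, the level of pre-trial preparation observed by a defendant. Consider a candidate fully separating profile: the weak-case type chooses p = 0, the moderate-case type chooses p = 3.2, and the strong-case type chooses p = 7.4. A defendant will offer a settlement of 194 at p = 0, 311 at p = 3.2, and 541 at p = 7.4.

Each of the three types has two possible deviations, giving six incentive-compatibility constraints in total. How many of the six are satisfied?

4

Weak-case (own payoff 194): to p=3.2 gives 311 − 60×3.2 = 119 → no gain ✓; to p=7.4 gives 541 − 60×7.4 = 97 → no gain ✓.
Moderate-case (own payoff 311 − 48×3.2 = 157.4): to p=0 gives 194 → profitable ✗; to p=7.4 gives 541 − 48×7.4 = 185.8 → profitable ✗.
Strong-case (own payoff 541 − 22×7.4 = 378.2): to p=0 gives 194 → no gain ✓; to p=3.2 gives 311 − 22×3.2 = 240.6 → no gain ✓.
4 of the 6 constraints hold; not an equilibrium.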